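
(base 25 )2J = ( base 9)76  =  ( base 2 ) 1000101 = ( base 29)2B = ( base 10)69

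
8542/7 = 8542/7=1220.29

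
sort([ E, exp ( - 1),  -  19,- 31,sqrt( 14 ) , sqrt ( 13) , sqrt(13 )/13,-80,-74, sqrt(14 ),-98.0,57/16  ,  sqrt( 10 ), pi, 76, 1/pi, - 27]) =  [-98.0 , - 80, - 74, - 31, - 27,-19, sqrt( 13) /13,  1/pi, exp ( - 1 ) , E,pi, sqrt( 10), 57/16, sqrt ( 13 ), sqrt(14 ), sqrt(14), 76] 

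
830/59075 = 166/11815 = 0.01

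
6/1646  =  3/823 = 0.00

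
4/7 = 4/7 = 0.57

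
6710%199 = 143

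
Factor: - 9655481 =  - 11^1*  877771^1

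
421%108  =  97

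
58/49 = 1 + 9/49 = 1.18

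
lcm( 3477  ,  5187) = 316407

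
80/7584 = 5/474=0.01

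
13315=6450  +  6865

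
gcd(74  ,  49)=1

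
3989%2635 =1354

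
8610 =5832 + 2778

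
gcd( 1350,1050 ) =150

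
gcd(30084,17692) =4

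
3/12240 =1/4080 = 0.00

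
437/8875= 437/8875 =0.05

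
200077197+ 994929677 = 1195006874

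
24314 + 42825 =67139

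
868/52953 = 868/52953 = 0.02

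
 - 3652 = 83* ( - 44)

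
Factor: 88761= 3^1* 29587^1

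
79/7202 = 79/7202 = 0.01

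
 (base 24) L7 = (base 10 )511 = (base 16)1ff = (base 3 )200221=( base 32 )FV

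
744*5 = 3720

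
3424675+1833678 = 5258353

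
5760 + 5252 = 11012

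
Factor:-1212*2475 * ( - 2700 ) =8099190000 = 2^4 * 3^6*5^4*11^1 * 101^1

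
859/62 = 13+53/62 = 13.85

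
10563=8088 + 2475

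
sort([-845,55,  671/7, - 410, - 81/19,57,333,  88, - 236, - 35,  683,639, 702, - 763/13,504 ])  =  [ - 845, - 410, - 236, - 763/13, - 35 , - 81/19,55,57,88,671/7,333,504,639,683 , 702 ]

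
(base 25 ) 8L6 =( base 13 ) 2696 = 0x159b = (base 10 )5531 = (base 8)12633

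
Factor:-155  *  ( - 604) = 93620 = 2^2*5^1 * 31^1 * 151^1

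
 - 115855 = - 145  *799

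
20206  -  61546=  - 41340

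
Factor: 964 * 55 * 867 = 2^2 * 3^1*5^1*11^1*17^2 * 241^1 = 45968340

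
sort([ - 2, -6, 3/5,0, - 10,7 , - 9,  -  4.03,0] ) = [ - 10,  -  9 , - 6, - 4.03, - 2,0,0,3/5,7 ] 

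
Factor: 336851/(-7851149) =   -  19^1*1307^ (-1 )*6007^(-1) *17729^1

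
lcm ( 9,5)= 45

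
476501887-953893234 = -477391347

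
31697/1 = 31697 = 31697.00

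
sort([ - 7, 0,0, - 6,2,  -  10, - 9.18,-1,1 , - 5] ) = [ - 10, - 9.18, - 7 , - 6, - 5, - 1,0,0,  1, 2] 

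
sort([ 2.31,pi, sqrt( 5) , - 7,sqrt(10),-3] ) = [-7, - 3,sqrt(5 ), 2.31, pi,sqrt ( 10 ) ]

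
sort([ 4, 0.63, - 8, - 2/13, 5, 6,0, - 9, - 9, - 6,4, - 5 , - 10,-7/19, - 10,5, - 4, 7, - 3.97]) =[-10, - 10, - 9,  -  9, - 8, - 6,-5, - 4, - 3.97, - 7/19, - 2/13,  0,  0.63,4,4, 5,  5, 6, 7 ]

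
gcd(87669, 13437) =9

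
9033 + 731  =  9764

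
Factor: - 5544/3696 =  - 3/2   =  - 2^( -1 ) * 3^1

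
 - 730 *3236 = - 2362280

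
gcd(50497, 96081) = 1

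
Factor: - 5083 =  - 13^1*17^1 * 23^1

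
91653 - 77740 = 13913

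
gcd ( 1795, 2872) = 359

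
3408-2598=810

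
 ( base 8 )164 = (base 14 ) 84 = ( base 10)116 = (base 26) 4c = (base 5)431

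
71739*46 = 3299994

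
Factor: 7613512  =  2^3*951689^1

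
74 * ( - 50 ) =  -3700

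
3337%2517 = 820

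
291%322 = 291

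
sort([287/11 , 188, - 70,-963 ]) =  [-963 , - 70, 287/11, 188]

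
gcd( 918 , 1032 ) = 6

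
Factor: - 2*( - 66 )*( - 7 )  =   - 924=- 2^2*3^1*7^1*11^1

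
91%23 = 22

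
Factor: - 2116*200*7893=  - 2^5*3^2*5^2*23^2*877^1 = - 3340317600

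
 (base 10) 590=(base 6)2422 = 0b1001001110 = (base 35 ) GU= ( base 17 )20c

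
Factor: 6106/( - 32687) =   -  2^1*43^1 * 71^1 * 32687^( - 1 )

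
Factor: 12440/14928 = 5/6= 2^ ( - 1 ) * 3^( - 1)*5^1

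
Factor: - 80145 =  - 3^2*5^1*13^1*137^1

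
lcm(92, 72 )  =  1656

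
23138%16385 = 6753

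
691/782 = 691/782= 0.88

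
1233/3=411=411.00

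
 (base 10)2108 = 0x83C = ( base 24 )3FK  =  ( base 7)6101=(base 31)260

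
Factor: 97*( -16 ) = - 2^4 * 97^1 = -  1552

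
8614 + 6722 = 15336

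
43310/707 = 43310/707 = 61.26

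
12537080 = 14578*860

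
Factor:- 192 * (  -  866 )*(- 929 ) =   -  154466688 = -  2^7*3^1*433^1*929^1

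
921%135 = 111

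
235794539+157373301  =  393167840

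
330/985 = 66/197= 0.34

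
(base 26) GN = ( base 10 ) 439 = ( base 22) JL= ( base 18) 167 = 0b110110111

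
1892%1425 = 467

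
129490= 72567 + 56923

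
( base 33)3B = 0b1101110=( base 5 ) 420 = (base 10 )110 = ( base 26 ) 46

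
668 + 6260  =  6928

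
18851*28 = 527828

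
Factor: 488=2^3*61^1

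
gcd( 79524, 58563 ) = 9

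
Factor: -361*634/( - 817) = 12046/43 = 2^1*19^1*43^( - 1 )*317^1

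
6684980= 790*8462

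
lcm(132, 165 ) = 660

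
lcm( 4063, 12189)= 12189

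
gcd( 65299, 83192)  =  1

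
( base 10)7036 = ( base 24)c54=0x1b7c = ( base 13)3283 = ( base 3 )100122121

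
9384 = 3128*3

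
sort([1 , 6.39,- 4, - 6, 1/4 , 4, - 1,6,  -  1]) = [ - 6, - 4, - 1, - 1,1/4,1,  4,6, 6.39]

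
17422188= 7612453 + 9809735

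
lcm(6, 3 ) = 6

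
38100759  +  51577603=89678362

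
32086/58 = 553+6/29 = 553.21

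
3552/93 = 38 + 6/31=38.19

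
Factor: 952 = 2^3*7^1*17^1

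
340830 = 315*1082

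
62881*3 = 188643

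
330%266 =64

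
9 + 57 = 66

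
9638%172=6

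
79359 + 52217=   131576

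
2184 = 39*56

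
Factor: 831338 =2^1*415669^1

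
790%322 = 146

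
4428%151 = 49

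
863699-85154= 778545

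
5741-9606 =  - 3865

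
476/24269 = 68/3467  =  0.02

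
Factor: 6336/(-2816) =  - 9/4  =  - 2^( - 2 )*3^2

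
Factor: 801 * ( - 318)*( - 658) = 2^2*3^3 * 7^1 * 47^1*53^1*89^1 = 167604444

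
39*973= 37947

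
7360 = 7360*1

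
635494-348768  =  286726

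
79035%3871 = 1615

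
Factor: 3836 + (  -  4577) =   -  741  =  - 3^1*13^1*19^1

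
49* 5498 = 269402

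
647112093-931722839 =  - 284610746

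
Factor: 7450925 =5^2*491^1*607^1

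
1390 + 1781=3171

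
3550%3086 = 464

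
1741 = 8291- 6550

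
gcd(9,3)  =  3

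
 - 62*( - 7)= 434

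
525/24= 175/8  =  21.88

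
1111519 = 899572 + 211947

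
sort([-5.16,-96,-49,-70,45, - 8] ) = [-96,  -  70,-49,-8,-5.16,  45]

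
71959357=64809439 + 7149918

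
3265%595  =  290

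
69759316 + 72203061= 141962377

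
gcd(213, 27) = 3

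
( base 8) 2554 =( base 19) 3g1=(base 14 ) 712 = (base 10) 1388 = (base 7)4022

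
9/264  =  3/88  =  0.03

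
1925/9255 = 385/1851 = 0.21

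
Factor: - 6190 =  - 2^1*5^1*619^1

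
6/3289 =6/3289 = 0.00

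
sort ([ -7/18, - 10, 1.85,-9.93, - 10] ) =[ - 10 , - 10, - 9.93,  -  7/18, 1.85] 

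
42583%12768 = 4279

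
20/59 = 20/59 = 0.34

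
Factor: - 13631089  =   - 137^1*99497^1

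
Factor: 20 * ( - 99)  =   - 2^2*3^2 *5^1*11^1 = - 1980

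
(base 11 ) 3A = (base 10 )43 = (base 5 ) 133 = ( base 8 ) 53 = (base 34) 19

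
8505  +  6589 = 15094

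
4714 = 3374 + 1340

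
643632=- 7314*(-88 ) 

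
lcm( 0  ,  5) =0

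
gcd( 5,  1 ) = 1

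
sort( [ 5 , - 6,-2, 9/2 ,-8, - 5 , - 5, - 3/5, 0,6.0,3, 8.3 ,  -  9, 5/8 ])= [- 9,-8,-6, - 5, - 5, - 2, - 3/5,0, 5/8, 3  ,  9/2, 5, 6.0, 8.3]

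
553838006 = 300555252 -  - 253282754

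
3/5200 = 3/5200 = 0.00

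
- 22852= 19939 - 42791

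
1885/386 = 4  +  341/386 =4.88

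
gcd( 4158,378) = 378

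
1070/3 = 356 + 2/3  =  356.67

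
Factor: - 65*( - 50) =2^1*5^3 * 13^1 = 3250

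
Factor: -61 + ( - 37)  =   - 98= - 2^1*7^2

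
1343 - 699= 644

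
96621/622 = 96621/622 =155.34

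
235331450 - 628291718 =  - 392960268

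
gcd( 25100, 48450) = 50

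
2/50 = 1/25 =0.04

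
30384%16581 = 13803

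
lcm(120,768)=3840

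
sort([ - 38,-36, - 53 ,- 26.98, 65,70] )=[-53,-38, - 36,-26.98,65 , 70]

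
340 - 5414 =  - 5074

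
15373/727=21+106/727 = 21.15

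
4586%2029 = 528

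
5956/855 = 6 + 826/855 =6.97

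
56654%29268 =27386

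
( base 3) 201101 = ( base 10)523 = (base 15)24D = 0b1000001011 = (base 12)377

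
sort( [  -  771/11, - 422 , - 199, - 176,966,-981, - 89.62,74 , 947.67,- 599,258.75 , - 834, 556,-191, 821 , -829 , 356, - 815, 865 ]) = [ - 981,- 834,-829, - 815 , - 599, - 422, - 199, - 191,  -  176, - 89.62, - 771/11, 74, 258.75, 356 , 556,821  ,  865, 947.67, 966] 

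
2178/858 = 2 + 7/13 = 2.54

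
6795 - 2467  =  4328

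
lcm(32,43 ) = 1376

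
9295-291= 9004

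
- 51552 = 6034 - 57586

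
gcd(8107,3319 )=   1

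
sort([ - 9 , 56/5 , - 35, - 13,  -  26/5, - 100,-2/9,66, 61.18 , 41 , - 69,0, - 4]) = [ - 100, - 69, - 35, - 13 , - 9, - 26/5 ,-4,-2/9, 0,56/5,41, 61.18,66]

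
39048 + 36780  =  75828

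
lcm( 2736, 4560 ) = 13680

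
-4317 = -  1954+-2363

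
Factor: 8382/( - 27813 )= -22/73 = - 2^1*11^1*73^ ( - 1) 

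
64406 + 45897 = 110303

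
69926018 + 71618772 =141544790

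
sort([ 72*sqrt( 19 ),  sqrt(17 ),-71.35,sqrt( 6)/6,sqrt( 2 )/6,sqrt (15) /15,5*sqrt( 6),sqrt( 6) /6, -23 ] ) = [ -71.35,  -  23,sqrt ( 2 ) /6,sqrt( 15 )/15,sqrt ( 6 )/6, sqrt(6)/6,sqrt( 17),5*sqrt (6), 72*sqrt( 19) ]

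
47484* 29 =1377036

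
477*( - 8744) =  - 4170888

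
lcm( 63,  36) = 252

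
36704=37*992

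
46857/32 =1464 + 9/32 = 1464.28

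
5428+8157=13585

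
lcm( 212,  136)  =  7208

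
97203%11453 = 5579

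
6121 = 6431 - 310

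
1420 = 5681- 4261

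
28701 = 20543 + 8158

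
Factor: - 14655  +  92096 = 7^1*13^1*23^1*37^1= 77441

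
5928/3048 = 247/127= 1.94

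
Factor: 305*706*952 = 2^4*5^1 * 7^1*17^1*61^1*353^1  =  204994160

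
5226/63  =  82+ 20/21= 82.95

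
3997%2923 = 1074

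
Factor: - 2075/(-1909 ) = 25/23 = 5^2 * 23^ (-1 )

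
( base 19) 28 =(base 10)46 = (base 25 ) 1L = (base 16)2E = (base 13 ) 37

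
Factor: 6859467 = 3^2*37^1*20599^1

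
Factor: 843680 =2^5*5^1*5273^1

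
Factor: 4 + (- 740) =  - 736  =  -2^5*23^1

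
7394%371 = 345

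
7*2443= 17101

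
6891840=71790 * 96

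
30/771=10/257=0.04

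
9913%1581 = 427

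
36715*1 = 36715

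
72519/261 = 24173/87 = 277.85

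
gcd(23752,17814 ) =5938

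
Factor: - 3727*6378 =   -  23770806  =  - 2^1*3^1 *1063^1 * 3727^1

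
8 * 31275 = 250200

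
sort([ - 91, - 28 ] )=[-91, - 28]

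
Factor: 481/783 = 3^( - 3)*13^1*29^( - 1) * 37^1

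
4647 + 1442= 6089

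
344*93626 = 32207344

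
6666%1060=306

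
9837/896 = 10 + 877/896 = 10.98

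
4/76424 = 1/19106= 0.00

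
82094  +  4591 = 86685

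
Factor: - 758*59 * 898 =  - 2^2 * 59^1*379^1* 449^1 = -40160356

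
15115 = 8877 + 6238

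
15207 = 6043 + 9164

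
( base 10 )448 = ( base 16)1C0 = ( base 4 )13000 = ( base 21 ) 107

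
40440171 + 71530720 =111970891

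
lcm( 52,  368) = 4784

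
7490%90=20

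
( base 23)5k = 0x87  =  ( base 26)55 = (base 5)1020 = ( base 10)135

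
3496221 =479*7299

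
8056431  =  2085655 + 5970776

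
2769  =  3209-440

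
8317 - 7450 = 867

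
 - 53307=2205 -55512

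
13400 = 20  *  670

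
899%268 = 95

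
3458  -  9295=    - 5837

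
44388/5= 44388/5 =8877.60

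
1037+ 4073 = 5110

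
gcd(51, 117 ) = 3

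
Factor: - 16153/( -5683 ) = 29^1 * 557^1*5683^( - 1 ) 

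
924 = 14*66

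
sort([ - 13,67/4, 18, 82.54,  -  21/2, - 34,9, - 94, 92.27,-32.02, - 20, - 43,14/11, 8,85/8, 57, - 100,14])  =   [ - 100, - 94,  -  43,- 34, - 32.02,  -  20, - 13 , - 21/2 , 14/11,8, 9, 85/8, 14, 67/4  ,  18, 57,82.54, 92.27]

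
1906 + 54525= 56431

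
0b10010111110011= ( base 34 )8dp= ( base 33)8ud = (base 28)CAR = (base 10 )9715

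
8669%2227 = 1988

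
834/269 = 3 + 27/269=3.10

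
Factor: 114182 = 2^1*37^1*1543^1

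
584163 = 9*64907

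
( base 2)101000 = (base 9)44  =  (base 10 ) 40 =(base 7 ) 55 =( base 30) 1A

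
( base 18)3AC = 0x48c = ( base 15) 529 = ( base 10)1164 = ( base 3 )1121010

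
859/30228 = 859/30228 = 0.03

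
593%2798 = 593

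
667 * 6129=4088043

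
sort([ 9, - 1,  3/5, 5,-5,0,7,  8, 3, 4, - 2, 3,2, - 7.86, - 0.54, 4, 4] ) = [ - 7.86,-5, - 2, - 1, - 0.54,0, 3/5, 2,3,  3, 4, 4,4, 5, 7, 8,9 ] 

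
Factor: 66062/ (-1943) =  - 2^1 *17^1 = -34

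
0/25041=0=0.00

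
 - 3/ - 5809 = 3/5809 = 0.00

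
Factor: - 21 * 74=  - 1554 = - 2^1*3^1*7^1*37^1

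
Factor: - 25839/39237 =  - 3^3*41^( - 1) = - 27/41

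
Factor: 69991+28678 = 98669=98669^1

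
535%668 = 535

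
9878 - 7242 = 2636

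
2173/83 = 26 + 15/83 =26.18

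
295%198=97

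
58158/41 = 58158/41 = 1418.49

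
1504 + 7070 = 8574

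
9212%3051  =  59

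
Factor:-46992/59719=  - 48/61 = - 2^4*3^1 * 61^( - 1) 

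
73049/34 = 4297/2 = 2148.50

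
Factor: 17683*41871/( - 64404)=  -  246801631/21468 = -2^( - 2)*3^( -1)*17^1* 821^1*1789^( - 1)*17683^1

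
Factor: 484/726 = 2^1*3^( -1 ) = 2/3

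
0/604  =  0=0.00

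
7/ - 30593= -1 + 30586/30593 = - 0.00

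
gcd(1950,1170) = 390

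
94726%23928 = 22942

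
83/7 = 83/7 = 11.86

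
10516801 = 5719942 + 4796859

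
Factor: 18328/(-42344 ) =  - 29/67 = - 29^1*67^( - 1)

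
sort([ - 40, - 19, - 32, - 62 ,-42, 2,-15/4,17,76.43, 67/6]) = [ - 62, - 42  , - 40 , - 32 , - 19, - 15/4, 2 , 67/6, 17,76.43]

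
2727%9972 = 2727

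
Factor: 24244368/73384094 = 12122184/36692047 = 2^3*3^1*7^(-1)*29^( - 1)*180749^ ( - 1)*505091^1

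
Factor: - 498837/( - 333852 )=257/172 = 2^( - 2) * 43^( - 1 )*257^1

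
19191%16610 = 2581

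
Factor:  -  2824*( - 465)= 2^3 * 3^1*5^1*31^1*353^1 =1313160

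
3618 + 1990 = 5608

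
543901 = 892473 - 348572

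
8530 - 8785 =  - 255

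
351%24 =15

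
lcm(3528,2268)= 31752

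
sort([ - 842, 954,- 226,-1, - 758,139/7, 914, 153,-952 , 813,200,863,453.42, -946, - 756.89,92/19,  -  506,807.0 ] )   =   [ -952, - 946, - 842,-758, - 756.89,-506 , -226, - 1,92/19, 139/7,  153,200,453.42,807.0,813,863,914,954 ] 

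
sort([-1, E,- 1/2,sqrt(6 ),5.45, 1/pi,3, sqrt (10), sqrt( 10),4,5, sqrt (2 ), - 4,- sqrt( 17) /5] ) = [ - 4, - 1,  -  sqrt( 17 )/5,-1/2,1/pi,sqrt (2 ) , sqrt( 6 ),E, 3, sqrt(10 ),sqrt (10), 4,5, 5.45 ] 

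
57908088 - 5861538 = 52046550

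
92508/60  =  1541+ 4/5 = 1541.80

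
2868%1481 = 1387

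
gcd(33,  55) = 11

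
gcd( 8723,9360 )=13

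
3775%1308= 1159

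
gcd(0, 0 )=0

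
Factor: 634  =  2^1*317^1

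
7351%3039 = 1273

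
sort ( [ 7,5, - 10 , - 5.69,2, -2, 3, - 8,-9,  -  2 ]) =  [ - 10, - 9 , - 8,  -  5.69, - 2, - 2,2, 3, 5,7] 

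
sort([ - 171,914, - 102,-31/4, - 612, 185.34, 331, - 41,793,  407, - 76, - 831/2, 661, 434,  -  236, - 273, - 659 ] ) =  [ - 659, -612, - 831/2, - 273,-236,-171, - 102, - 76, - 41, - 31/4,185.34, 331 , 407, 434, 661, 793, 914] 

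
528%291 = 237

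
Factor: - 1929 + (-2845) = -2^1  *  7^1*11^1 * 31^1 = -  4774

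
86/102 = 43/51 = 0.84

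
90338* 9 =813042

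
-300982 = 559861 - 860843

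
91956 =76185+15771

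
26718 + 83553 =110271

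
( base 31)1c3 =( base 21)30D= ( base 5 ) 20321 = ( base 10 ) 1336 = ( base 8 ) 2470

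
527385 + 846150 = 1373535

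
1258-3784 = - 2526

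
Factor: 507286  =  2^1*13^1*  109^1*179^1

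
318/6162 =53/1027= 0.05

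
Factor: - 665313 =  - 3^1*11^1*20161^1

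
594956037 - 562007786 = 32948251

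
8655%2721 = 492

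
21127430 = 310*68153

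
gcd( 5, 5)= 5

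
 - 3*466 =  - 1398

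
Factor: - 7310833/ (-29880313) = 17^2*41^1*43^(-1)*409^ ( -1)  *  617^1*1699^ (-1 )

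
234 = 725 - 491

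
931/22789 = 931/22789 = 0.04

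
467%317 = 150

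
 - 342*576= - 196992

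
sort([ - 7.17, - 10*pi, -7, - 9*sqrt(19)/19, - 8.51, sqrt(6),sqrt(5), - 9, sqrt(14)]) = [ - 10 * pi, - 9, - 8.51, - 7.17,-7, - 9*sqrt(19 ) /19, sqrt( 5),sqrt(  6 ), sqrt(14) ]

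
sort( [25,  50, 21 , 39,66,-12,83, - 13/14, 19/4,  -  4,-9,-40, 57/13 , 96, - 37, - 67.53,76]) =[ - 67.53,-40, - 37, - 12, - 9,-4 ,  -  13/14,  57/13 , 19/4,21, 25, 39,50, 66,76, 83, 96 ]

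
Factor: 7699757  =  13^1 * 592289^1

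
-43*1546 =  - 66478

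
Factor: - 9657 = - 3^2 * 29^1*37^1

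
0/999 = 0 = 0.00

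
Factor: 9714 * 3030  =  29433420=2^2*3^2*5^1*101^1 *1619^1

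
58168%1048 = 528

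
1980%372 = 120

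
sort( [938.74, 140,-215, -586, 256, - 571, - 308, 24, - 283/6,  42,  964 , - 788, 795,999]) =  [  -  788,-586, - 571, - 308, - 215 , - 283/6,24,42,140,256,795,938.74,964,  999] 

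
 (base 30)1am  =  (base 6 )5354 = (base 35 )yw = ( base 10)1222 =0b10011000110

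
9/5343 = 3/1781 = 0.00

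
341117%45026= 25935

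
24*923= 22152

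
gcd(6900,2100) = 300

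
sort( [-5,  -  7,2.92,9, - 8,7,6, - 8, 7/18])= [ - 8, - 8 ,  -  7,-5,7/18,2.92, 6,7 , 9]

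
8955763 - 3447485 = 5508278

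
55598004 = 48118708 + 7479296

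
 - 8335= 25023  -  33358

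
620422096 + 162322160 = 782744256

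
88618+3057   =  91675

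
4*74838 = 299352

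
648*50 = 32400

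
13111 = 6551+6560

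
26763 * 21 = 562023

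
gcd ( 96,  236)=4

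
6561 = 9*729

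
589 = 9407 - 8818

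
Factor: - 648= - 2^3*3^4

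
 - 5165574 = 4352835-9518409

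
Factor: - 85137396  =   - 2^2*3^1 * 1433^1*4951^1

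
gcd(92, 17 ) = 1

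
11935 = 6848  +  5087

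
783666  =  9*87074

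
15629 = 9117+6512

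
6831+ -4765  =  2066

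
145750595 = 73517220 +72233375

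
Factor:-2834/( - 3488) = 2^( - 4)*13^1= 13/16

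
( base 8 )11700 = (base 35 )44G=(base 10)5056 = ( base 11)3887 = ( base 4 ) 1033000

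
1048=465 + 583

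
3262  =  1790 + 1472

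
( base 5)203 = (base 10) 53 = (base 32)1l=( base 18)2h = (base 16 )35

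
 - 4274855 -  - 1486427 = -2788428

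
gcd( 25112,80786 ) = 2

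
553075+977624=1530699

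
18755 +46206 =64961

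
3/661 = 3/661 = 0.00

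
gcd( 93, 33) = 3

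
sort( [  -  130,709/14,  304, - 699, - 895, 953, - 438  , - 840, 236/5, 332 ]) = [ - 895,-840,-699, - 438, - 130, 236/5, 709/14, 304, 332 , 953 ] 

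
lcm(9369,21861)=65583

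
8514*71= 604494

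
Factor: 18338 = 2^1*53^1 *173^1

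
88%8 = 0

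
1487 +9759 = 11246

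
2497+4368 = 6865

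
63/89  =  63/89 = 0.71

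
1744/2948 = 436/737 = 0.59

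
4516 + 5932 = 10448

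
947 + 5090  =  6037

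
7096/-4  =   - 1774 + 0/1 =- 1774.00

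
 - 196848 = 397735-594583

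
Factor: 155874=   2^1*3^1 *83^1*313^1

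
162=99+63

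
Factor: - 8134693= - 7^1*1162099^1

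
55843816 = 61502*908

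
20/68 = 5/17 = 0.29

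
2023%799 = 425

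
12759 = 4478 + 8281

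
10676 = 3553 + 7123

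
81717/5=81717/5 =16343.40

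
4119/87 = 47 + 10/29 = 47.34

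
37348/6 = 6224  +  2/3 = 6224.67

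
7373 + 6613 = 13986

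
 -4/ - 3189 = 4/3189 = 0.00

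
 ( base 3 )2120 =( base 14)4d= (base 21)36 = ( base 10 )69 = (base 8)105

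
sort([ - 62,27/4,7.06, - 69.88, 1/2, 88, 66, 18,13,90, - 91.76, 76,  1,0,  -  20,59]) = [ - 91.76,-69.88 , - 62,-20,0,1/2,1,27/4,7.06,13,18, 59,66,76, 88,90] 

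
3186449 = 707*4507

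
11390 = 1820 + 9570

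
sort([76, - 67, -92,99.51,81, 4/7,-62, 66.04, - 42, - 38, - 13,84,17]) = [ - 92,-67, - 62, - 42, - 38, - 13,4/7,17, 66.04,76, 81, 84, 99.51]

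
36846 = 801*46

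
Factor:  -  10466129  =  -29^1*360901^1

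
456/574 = 228/287 = 0.79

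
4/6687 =4/6687 = 0.00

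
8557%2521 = 994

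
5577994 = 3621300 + 1956694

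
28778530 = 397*72490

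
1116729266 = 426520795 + 690208471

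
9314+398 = 9712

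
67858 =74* 917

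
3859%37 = 11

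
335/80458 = 335/80458= 0.00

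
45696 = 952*48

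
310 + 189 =499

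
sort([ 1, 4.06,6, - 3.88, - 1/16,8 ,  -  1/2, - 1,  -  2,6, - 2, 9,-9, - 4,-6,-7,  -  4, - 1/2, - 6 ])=[ - 9 ,-7, - 6,  -  6,  -  4, - 4, - 3.88, - 2, - 2, - 1, - 1/2, - 1/2, - 1/16,1,4.06, 6,6, 8,9]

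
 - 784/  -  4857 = 784/4857 = 0.16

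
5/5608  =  5/5608 = 0.00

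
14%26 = 14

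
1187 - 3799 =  - 2612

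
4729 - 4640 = 89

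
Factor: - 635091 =  -  3^1 * 139^1*1523^1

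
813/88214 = 813/88214 =0.01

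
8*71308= 570464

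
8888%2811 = 455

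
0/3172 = 0=0.00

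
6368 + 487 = 6855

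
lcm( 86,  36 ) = 1548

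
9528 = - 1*( - 9528 )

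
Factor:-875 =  - 5^3*7^1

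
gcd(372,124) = 124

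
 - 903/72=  - 301/24 = - 12.54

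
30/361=30/361 = 0.08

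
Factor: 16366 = 2^1*7^2*167^1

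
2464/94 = 26 + 10/47 =26.21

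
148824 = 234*636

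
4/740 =1/185 = 0.01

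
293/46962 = 293/46962 = 0.01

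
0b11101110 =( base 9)284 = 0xee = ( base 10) 238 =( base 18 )D4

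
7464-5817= 1647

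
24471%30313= 24471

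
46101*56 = 2581656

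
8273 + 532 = 8805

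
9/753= 3/251=0.01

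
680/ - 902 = -1 + 111/451=- 0.75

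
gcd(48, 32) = 16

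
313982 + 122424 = 436406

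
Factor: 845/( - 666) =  - 2^( - 1 )*3^( -2 )*5^1 * 13^2*37^(  -  1)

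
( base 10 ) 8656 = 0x21d0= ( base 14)3224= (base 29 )a8e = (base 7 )34144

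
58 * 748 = 43384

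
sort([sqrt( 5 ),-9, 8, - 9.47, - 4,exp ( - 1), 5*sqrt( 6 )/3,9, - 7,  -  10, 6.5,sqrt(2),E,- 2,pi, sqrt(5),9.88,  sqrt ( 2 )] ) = [-10,-9.47, - 9, - 7, - 4, - 2,exp( - 1), sqrt( 2), sqrt( 2 ),sqrt( 5 ), sqrt( 5), E, pi,  5*sqrt( 6 ) /3 , 6.5, 8, 9, 9.88 ] 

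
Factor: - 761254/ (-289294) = 871/331 = 13^1 * 67^1*331^(-1)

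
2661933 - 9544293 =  - 6882360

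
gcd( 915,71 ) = 1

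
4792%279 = 49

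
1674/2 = 837 = 837.00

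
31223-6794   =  24429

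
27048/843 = 9016/281 = 32.09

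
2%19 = 2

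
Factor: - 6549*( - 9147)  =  3^2*37^1*59^1*3049^1= 59903703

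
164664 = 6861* 24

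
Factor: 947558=2^1 * 167^1*2837^1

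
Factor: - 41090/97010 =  - 7^1*89^( - 1 ) * 109^ ( - 1 )* 587^1 = - 4109/9701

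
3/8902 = 3/8902  =  0.00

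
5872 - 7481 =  - 1609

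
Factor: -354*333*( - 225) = 2^1*3^5 *5^2*37^1*59^1 = 26523450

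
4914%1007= 886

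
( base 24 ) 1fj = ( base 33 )sv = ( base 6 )4231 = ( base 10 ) 955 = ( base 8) 1673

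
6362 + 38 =6400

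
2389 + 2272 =4661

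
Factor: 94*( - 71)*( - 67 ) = 2^1 * 47^1 * 67^1 * 71^1 = 447158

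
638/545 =638/545 = 1.17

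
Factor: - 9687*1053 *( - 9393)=3^6*13^1*31^1*101^1*3229^1=95812460523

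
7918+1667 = 9585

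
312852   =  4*78213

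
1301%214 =17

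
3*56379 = 169137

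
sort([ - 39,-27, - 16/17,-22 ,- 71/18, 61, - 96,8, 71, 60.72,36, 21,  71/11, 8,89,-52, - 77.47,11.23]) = [ - 96, - 77.47, - 52, - 39, - 27, - 22, - 71/18, - 16/17,71/11,8,  8,11.23, 21, 36,60.72, 61, 71 , 89 ] 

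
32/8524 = 8/2131 = 0.00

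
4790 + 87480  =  92270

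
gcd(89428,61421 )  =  1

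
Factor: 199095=3^1*5^1*13^1*1021^1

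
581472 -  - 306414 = 887886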